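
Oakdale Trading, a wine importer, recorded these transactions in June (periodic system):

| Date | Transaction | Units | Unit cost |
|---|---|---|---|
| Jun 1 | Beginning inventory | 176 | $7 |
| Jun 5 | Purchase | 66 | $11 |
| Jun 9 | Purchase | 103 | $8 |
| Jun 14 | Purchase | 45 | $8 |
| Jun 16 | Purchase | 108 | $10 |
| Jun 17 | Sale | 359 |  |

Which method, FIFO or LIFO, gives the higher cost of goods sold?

LIFO

FIFO COGS: 176 @ $7 + 66 @ $11 + 103 @ $8 + 14 @ $8 = $2,894
LIFO COGS: 108 @ $10 + 45 @ $8 + 103 @ $8 + 66 @ $11 + 37 @ $7 = $3,249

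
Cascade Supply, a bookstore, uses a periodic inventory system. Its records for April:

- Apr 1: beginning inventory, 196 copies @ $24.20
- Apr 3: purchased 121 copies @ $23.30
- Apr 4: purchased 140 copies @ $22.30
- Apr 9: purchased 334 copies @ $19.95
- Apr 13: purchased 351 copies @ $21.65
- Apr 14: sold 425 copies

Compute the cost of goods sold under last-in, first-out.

Apr 14, 425 sold [LIFO — newest first]: 351 @ $21.65 + 74 @ $19.95 = $9,075.45
Ending inventory: 196 @ $24.20 + 121 @ $23.30 + 140 @ $22.30 + 260 @ $19.95 = $15,871.50

COGS = $9,075.45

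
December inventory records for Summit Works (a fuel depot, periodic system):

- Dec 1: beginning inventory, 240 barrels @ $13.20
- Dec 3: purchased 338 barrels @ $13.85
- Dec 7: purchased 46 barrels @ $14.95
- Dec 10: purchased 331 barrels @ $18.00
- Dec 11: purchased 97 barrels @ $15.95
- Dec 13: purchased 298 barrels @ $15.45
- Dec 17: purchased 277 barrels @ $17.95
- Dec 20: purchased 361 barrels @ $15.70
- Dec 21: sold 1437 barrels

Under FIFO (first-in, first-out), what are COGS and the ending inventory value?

COGS = $22,207.90; ending inventory = $9,078.20

Dec 21, 1437 sold [FIFO — oldest first]: 240 @ $13.20 + 338 @ $13.85 + 46 @ $14.95 + 331 @ $18.00 + 97 @ $15.95 + 298 @ $15.45 + 87 @ $17.95 = $22,207.90
Ending inventory: 190 @ $17.95 + 361 @ $15.70 = $9,078.20
Check: goods available $31,286.10 = COGS $22,207.90 + ending $9,078.20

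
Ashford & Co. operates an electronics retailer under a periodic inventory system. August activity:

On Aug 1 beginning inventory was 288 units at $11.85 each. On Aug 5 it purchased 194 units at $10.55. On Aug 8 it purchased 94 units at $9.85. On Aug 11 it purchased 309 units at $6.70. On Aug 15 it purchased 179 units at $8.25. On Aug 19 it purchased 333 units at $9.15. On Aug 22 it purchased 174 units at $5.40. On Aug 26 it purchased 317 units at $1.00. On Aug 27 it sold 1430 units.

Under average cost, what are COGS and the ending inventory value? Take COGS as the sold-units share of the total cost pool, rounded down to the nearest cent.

Aug 27, sell 1430: 1430/1888 × $14,236.00 → $10,782.56
Ending inventory (cost pool remaining) = $3,453.44

COGS = $10,782.56; ending inventory = $3,453.44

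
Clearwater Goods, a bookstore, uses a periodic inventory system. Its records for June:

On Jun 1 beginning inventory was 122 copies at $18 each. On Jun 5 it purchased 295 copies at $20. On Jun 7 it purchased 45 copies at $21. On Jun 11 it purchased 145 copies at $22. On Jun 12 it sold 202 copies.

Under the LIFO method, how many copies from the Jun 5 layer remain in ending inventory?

283

Jun 12, 202 sold [LIFO — newest first]: 145 @ $22 + 45 @ $21 + 12 @ $20 = $4,375
Ending inventory: 122 @ $18 + 283 @ $20 = $7,856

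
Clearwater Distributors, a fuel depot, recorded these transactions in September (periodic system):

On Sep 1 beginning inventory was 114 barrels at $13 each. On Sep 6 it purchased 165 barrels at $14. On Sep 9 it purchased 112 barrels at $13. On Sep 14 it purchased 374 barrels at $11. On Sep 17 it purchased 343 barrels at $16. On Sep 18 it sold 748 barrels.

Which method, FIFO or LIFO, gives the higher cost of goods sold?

FIFO COGS: 114 @ $13 + 165 @ $14 + 112 @ $13 + 357 @ $11 = $9,175
LIFO COGS: 343 @ $16 + 374 @ $11 + 31 @ $13 = $10,005

LIFO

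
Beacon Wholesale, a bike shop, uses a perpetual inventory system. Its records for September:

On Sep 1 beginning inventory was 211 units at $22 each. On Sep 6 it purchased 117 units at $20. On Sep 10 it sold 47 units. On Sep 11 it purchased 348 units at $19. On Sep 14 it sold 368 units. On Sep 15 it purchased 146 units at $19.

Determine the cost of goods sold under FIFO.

COGS = $8,635

Sep 10, 47 sold [FIFO — oldest first]: 47 @ $22 = $1,034
Sep 14, 368 sold [FIFO — oldest first]: 164 @ $22 + 117 @ $20 + 87 @ $19 = $7,601
Total COGS = $1,034 + $7,601 = $8,635
Ending inventory: 261 @ $19 + 146 @ $19 = $7,733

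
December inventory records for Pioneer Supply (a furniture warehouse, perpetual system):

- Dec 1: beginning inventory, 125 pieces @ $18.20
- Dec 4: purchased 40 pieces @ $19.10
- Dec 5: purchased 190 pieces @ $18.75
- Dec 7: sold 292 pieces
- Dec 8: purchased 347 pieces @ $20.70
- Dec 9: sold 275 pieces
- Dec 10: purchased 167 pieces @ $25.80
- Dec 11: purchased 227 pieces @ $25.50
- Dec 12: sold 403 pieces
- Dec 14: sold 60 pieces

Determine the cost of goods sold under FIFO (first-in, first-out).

COGS = $22,198.50

Dec 7, 292 sold [FIFO — oldest first]: 125 @ $18.20 + 40 @ $19.10 + 127 @ $18.75 = $5,420.25
Dec 9, 275 sold [FIFO — oldest first]: 63 @ $18.75 + 212 @ $20.70 = $5,569.65
Dec 12, 403 sold [FIFO — oldest first]: 135 @ $20.70 + 167 @ $25.80 + 101 @ $25.50 = $9,678.60
Dec 14, 60 sold [FIFO — oldest first]: 60 @ $25.50 = $1,530.00
Total COGS = $5,420.25 + $5,569.65 + $9,678.60 + $1,530.00 = $22,198.50
Ending inventory: 66 @ $25.50 = $1,683.00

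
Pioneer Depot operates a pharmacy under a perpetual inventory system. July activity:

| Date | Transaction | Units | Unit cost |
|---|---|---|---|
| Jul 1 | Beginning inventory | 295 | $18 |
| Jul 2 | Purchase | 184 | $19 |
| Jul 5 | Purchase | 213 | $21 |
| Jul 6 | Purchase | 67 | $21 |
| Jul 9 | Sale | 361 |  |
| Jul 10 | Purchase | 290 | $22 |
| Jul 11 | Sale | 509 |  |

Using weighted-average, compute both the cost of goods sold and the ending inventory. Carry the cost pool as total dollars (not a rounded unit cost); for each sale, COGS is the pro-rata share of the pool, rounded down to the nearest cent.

After Jul 1: 295 on hand, pool $5,310.00 (≈ $18.0000 each)
After Jul 2: 479 on hand, pool $8,806.00 (≈ $18.3841 each)
After Jul 5: 692 on hand, pool $13,279.00 (≈ $19.1893 each)
After Jul 6: 759 on hand, pool $14,686.00 (≈ $19.3491 each)
Jul 9, sell 361: 361/759 × $14,686.00 → $6,985.04
After Jul 10: 688 on hand, pool $14,080.96 (≈ $20.4665 each)
Jul 11, sell 509: 509/688 × $14,080.96 → $10,417.45
Total COGS = $6,985.04 + $10,417.45 = $17,402.49
Ending inventory (cost pool remaining) = $3,663.51

COGS = $17,402.49; ending inventory = $3,663.51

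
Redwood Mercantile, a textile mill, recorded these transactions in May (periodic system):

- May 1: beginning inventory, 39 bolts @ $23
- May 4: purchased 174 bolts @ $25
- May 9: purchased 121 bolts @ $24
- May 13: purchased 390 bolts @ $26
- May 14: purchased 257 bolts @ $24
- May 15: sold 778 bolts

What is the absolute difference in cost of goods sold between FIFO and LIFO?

FIFO COGS: 39 @ $23 + 174 @ $25 + 121 @ $24 + 390 @ $26 + 54 @ $24 = $19,587
LIFO COGS: 257 @ $24 + 390 @ $26 + 121 @ $24 + 10 @ $25 = $19,462
Difference = |$19,587 − $19,462| = $125

$125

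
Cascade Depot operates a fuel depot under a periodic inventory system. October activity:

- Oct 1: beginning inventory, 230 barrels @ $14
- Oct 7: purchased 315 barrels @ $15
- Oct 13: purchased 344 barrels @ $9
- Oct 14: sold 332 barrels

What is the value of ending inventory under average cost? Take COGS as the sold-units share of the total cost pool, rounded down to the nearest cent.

Oct 14, sell 332: 332/889 × $11,041.00 → $4,123.29
Ending inventory (cost pool remaining) = $6,917.71

Ending inventory = $6,917.71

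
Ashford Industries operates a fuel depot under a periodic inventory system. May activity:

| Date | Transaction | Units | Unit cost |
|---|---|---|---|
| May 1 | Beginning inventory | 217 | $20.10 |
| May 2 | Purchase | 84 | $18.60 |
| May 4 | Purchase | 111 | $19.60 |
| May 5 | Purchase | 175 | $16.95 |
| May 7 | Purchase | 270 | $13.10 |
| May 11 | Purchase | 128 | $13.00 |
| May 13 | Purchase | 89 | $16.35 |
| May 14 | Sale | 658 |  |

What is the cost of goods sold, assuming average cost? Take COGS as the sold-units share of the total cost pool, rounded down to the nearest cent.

COGS = $10,857.67

May 14, sell 658: 658/1074 × $17,722.10 → $10,857.67
Ending inventory (cost pool remaining) = $6,864.43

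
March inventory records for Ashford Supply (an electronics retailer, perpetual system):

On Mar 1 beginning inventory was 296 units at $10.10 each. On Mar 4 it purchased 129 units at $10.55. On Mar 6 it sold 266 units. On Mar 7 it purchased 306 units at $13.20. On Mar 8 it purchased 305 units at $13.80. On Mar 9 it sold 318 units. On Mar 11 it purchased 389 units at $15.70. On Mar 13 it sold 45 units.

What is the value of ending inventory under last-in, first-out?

Ending inventory = $10,874.30

Mar 6, 266 sold [LIFO — newest first]: 129 @ $10.55 + 137 @ $10.10 = $2,744.65
Mar 9, 318 sold [LIFO — newest first]: 305 @ $13.80 + 13 @ $13.20 = $4,380.60
Mar 13, 45 sold [LIFO — newest first]: 45 @ $15.70 = $706.50
Total COGS = $2,744.65 + $4,380.60 + $706.50 = $7,831.75
Ending inventory: 159 @ $10.10 + 293 @ $13.20 + 344 @ $15.70 = $10,874.30
Check: goods available $18,706.05 = COGS $7,831.75 + ending $10,874.30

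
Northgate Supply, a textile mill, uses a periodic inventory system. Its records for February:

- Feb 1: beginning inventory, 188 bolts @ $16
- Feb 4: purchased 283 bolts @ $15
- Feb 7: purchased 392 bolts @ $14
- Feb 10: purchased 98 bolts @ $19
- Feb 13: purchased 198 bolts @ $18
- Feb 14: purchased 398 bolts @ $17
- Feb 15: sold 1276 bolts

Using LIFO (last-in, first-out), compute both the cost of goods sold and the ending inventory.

Feb 15, 1276 sold [LIFO — newest first]: 398 @ $17 + 198 @ $18 + 98 @ $19 + 392 @ $14 + 190 @ $15 = $20,530
Ending inventory: 188 @ $16 + 93 @ $15 = $4,403
Check: goods available $24,933 = COGS $20,530 + ending $4,403

COGS = $20,530; ending inventory = $4,403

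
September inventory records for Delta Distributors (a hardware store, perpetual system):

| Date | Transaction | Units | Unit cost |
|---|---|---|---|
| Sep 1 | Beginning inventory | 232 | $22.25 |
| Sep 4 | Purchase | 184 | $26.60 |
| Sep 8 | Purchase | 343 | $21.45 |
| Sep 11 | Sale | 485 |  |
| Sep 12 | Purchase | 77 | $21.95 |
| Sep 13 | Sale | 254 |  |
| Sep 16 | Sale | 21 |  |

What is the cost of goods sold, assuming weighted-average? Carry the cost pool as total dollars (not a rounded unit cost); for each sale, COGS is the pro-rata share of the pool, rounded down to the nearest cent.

COGS = $17,376.78

After Sep 1: 232 on hand, pool $5,162.00 (≈ $22.2500 each)
After Sep 4: 416 on hand, pool $10,056.40 (≈ $24.1740 each)
After Sep 8: 759 on hand, pool $17,413.75 (≈ $22.9430 each)
Sep 11, sell 485: 485/759 × $17,413.75 → $11,127.36
After Sep 12: 351 on hand, pool $7,976.54 (≈ $22.7252 each)
Sep 13, sell 254: 254/351 × $7,976.54 → $5,772.19
Sep 16, sell 21: 21/97 × $2,204.35 → $477.23
Total COGS = $11,127.36 + $5,772.19 + $477.23 = $17,376.78
Ending inventory (cost pool remaining) = $1,727.12
Check: goods available $19,103.90 = COGS $17,376.78 + ending $1,727.12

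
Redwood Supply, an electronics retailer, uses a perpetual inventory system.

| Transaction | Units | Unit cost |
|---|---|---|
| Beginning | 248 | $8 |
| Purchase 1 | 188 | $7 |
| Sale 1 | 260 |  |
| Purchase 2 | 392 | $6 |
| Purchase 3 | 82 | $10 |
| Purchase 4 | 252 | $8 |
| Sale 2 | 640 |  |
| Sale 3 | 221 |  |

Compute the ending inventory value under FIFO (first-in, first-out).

Ending inventory = $328

Sale 1 (260) [FIFO — oldest first]: 248 @ $8 + 12 @ $7 = $2,068
Sale 2 (640) [FIFO — oldest first]: 176 @ $7 + 392 @ $6 + 72 @ $10 = $4,304
Sale 3 (221) [FIFO — oldest first]: 10 @ $10 + 211 @ $8 = $1,788
Total COGS = $2,068 + $4,304 + $1,788 = $8,160
Ending inventory: 41 @ $8 = $328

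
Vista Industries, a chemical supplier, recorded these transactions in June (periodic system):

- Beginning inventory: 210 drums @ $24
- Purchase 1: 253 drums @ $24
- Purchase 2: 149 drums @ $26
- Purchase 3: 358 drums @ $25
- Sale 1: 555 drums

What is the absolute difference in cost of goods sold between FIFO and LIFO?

$472

FIFO COGS: 210 @ $24 + 253 @ $24 + 92 @ $26 = $13,504
LIFO COGS: 358 @ $25 + 149 @ $26 + 48 @ $24 = $13,976
Difference = |$13,504 − $13,976| = $472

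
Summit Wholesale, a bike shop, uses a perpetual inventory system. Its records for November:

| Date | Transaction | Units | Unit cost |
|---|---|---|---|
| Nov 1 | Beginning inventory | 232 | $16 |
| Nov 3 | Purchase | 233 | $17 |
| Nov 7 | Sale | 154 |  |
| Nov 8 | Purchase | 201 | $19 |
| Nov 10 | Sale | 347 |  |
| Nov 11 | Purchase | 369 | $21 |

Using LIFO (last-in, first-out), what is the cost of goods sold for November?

COGS = $8,852

Nov 7, 154 sold [LIFO — newest first]: 154 @ $17 = $2,618
Nov 10, 347 sold [LIFO — newest first]: 201 @ $19 + 79 @ $17 + 67 @ $16 = $6,234
Total COGS = $2,618 + $6,234 = $8,852
Ending inventory: 165 @ $16 + 369 @ $21 = $10,389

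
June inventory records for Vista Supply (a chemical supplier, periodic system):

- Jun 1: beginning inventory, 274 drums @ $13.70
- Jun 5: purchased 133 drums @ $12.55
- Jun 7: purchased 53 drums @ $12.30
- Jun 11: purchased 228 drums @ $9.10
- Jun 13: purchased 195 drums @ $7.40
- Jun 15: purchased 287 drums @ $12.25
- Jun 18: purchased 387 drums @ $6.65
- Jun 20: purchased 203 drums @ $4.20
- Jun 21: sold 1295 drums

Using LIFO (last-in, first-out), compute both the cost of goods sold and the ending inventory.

Jun 21, 1295 sold [LIFO — newest first]: 203 @ $4.20 + 387 @ $6.65 + 287 @ $12.25 + 195 @ $7.40 + 223 @ $9.10 = $10,414.20
Ending inventory: 274 @ $13.70 + 133 @ $12.55 + 53 @ $12.30 + 5 @ $9.10 = $6,120.35

COGS = $10,414.20; ending inventory = $6,120.35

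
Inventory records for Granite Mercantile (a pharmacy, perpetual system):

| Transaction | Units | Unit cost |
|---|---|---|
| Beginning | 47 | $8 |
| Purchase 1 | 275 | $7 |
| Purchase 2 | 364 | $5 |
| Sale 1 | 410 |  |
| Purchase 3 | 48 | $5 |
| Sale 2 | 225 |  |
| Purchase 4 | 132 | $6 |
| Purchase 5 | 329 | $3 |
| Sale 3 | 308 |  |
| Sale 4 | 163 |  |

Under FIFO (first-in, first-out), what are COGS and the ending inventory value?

COGS = $5,873; ending inventory = $267

Sale 1 (410) [FIFO — oldest first]: 47 @ $8 + 275 @ $7 + 88 @ $5 = $2,741
Sale 2 (225) [FIFO — oldest first]: 225 @ $5 = $1,125
Sale 3 (308) [FIFO — oldest first]: 51 @ $5 + 48 @ $5 + 132 @ $6 + 77 @ $3 = $1,518
Sale 4 (163) [FIFO — oldest first]: 163 @ $3 = $489
Total COGS = $2,741 + $1,125 + $1,518 + $489 = $5,873
Ending inventory: 89 @ $3 = $267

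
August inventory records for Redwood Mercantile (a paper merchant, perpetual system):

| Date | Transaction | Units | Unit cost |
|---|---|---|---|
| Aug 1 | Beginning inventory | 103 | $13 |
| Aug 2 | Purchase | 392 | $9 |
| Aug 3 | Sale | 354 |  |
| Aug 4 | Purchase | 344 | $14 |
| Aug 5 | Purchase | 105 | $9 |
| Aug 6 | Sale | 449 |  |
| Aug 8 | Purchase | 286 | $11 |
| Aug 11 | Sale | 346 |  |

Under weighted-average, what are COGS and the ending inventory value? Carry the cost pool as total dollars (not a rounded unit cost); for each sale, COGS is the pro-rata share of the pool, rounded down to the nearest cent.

COGS = $12,853.19; ending inventory = $920.81

After Aug 1: 103 on hand, pool $1,339.00 (≈ $13.0000 each)
After Aug 2: 495 on hand, pool $4,867.00 (≈ $9.8323 each)
Aug 3, sell 354: 354/495 × $4,867.00 → $3,480.64
After Aug 4: 485 on hand, pool $6,202.36 (≈ $12.7884 each)
After Aug 5: 590 on hand, pool $7,147.36 (≈ $12.1142 each)
Aug 6, sell 449: 449/590 × $7,147.36 → $5,439.26
After Aug 8: 427 on hand, pool $4,854.10 (≈ $11.3679 each)
Aug 11, sell 346: 346/427 × $4,854.10 → $3,933.29
Total COGS = $3,480.64 + $5,439.26 + $3,933.29 = $12,853.19
Ending inventory (cost pool remaining) = $920.81
Check: goods available $13,774.00 = COGS $12,853.19 + ending $920.81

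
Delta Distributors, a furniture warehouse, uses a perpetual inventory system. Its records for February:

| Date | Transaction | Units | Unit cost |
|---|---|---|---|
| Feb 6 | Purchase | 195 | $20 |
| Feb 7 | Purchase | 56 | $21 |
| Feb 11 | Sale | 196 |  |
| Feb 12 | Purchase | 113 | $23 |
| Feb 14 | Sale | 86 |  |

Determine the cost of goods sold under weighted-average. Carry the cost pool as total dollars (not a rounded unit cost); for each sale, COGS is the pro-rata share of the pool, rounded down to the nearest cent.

After Feb 6: 195 on hand, pool $3,900.00 (≈ $20.0000 each)
After Feb 7: 251 on hand, pool $5,076.00 (≈ $20.2231 each)
Feb 11, sell 196: 196/251 × $5,076.00 → $3,963.72
After Feb 12: 168 on hand, pool $3,711.28 (≈ $22.0910 each)
Feb 14, sell 86: 86/168 × $3,711.28 → $1,899.82
Total COGS = $3,963.72 + $1,899.82 = $5,863.54
Ending inventory (cost pool remaining) = $1,811.46
Check: goods available $7,675.00 = COGS $5,863.54 + ending $1,811.46

COGS = $5,863.54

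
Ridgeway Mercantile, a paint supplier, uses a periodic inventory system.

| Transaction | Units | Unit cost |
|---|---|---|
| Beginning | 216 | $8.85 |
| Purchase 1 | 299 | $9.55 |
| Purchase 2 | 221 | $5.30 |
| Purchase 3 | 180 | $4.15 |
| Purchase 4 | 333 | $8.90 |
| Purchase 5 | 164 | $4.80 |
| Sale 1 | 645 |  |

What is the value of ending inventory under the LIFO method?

Ending inventory = $6,071.15

Sale 1 (645) [LIFO — newest first]: 164 @ $4.80 + 333 @ $8.90 + 148 @ $4.15 = $4,365.10
Ending inventory: 216 @ $8.85 + 299 @ $9.55 + 221 @ $5.30 + 32 @ $4.15 = $6,071.15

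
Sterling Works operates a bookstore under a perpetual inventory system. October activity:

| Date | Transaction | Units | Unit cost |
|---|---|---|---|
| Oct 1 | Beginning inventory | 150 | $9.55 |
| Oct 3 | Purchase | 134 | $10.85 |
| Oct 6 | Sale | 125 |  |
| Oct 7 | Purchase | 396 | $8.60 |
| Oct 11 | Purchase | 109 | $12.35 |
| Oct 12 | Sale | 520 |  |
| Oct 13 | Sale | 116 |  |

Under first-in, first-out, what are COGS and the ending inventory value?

COGS = $7,292.35; ending inventory = $345.80

Oct 6, 125 sold [FIFO — oldest first]: 125 @ $9.55 = $1,193.75
Oct 12, 520 sold [FIFO — oldest first]: 25 @ $9.55 + 134 @ $10.85 + 361 @ $8.60 = $4,797.25
Oct 13, 116 sold [FIFO — oldest first]: 35 @ $8.60 + 81 @ $12.35 = $1,301.35
Total COGS = $1,193.75 + $4,797.25 + $1,301.35 = $7,292.35
Ending inventory: 28 @ $12.35 = $345.80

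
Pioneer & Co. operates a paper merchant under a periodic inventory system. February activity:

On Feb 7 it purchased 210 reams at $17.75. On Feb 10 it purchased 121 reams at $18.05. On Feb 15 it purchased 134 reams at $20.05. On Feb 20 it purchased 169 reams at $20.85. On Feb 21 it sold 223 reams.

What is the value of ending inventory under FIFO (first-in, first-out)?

Ending inventory = $8,159.75

Feb 21, 223 sold [FIFO — oldest first]: 210 @ $17.75 + 13 @ $18.05 = $3,962.15
Ending inventory: 108 @ $18.05 + 134 @ $20.05 + 169 @ $20.85 = $8,159.75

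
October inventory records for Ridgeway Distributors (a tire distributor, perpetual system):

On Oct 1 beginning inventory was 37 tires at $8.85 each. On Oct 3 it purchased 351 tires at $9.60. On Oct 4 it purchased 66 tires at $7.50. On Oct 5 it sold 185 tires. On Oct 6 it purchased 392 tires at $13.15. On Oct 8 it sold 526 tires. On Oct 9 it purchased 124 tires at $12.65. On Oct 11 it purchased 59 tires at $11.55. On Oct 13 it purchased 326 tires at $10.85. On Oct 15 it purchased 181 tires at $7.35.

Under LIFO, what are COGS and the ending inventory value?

COGS = $8,078.60; ending inventory = $8,385.75

Oct 5, 185 sold [LIFO — newest first]: 66 @ $7.50 + 119 @ $9.60 = $1,637.40
Oct 8, 526 sold [LIFO — newest first]: 392 @ $13.15 + 134 @ $9.60 = $6,441.20
Total COGS = $1,637.40 + $6,441.20 = $8,078.60
Ending inventory: 37 @ $8.85 + 98 @ $9.60 + 124 @ $12.65 + 59 @ $11.55 + 326 @ $10.85 + 181 @ $7.35 = $8,385.75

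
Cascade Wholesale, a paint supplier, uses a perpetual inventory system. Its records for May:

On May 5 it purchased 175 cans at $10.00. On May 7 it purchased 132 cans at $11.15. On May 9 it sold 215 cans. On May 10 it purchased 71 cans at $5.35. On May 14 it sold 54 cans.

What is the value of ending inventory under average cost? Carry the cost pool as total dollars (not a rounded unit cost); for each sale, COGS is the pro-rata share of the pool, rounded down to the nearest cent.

Ending inventory = $899.66

After May 5: 175 on hand, pool $1,750.00 (≈ $10.0000 each)
After May 7: 307 on hand, pool $3,221.80 (≈ $10.4945 each)
May 9, sell 215: 215/307 × $3,221.80 → $2,256.30
After May 10: 163 on hand, pool $1,345.35 (≈ $8.2537 each)
May 14, sell 54: 54/163 × $1,345.35 → $445.69
Total COGS = $2,256.30 + $445.69 = $2,701.99
Ending inventory (cost pool remaining) = $899.66
Check: goods available $3,601.65 = COGS $2,701.99 + ending $899.66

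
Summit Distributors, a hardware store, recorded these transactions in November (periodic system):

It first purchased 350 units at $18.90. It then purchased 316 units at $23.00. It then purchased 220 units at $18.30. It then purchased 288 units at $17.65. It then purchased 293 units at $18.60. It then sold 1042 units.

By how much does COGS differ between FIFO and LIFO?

FIFO COGS: 350 @ $18.90 + 316 @ $23.00 + 220 @ $18.30 + 156 @ $17.65 = $20,662.40
LIFO COGS: 293 @ $18.60 + 288 @ $17.65 + 220 @ $18.30 + 241 @ $23.00 = $20,102.00
Difference = |$20,662.40 − $20,102.00| = $560.40

$560.40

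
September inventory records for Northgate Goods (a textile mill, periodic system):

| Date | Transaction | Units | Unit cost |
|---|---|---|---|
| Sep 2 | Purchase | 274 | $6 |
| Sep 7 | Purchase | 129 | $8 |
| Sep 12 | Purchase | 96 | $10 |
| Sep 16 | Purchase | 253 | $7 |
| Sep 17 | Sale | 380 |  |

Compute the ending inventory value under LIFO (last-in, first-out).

Ending inventory = $2,428

Sep 17, 380 sold [LIFO — newest first]: 253 @ $7 + 96 @ $10 + 31 @ $8 = $2,979
Ending inventory: 274 @ $6 + 98 @ $8 = $2,428
Check: goods available $5,407 = COGS $2,979 + ending $2,428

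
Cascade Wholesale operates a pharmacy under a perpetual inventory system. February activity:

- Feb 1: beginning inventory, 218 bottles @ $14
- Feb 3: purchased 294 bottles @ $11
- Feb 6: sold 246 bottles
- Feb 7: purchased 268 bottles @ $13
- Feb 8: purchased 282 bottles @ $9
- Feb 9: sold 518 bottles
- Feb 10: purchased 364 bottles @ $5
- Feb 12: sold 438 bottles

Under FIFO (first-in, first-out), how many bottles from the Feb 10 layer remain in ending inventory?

224

Feb 6, 246 sold [FIFO — oldest first]: 218 @ $14 + 28 @ $11 = $3,360
Feb 9, 518 sold [FIFO — oldest first]: 266 @ $11 + 252 @ $13 = $6,202
Feb 12, 438 sold [FIFO — oldest first]: 16 @ $13 + 282 @ $9 + 140 @ $5 = $3,446
Total COGS = $3,360 + $6,202 + $3,446 = $13,008
Ending inventory: 224 @ $5 = $1,120
Check: goods available $14,128 = COGS $13,008 + ending $1,120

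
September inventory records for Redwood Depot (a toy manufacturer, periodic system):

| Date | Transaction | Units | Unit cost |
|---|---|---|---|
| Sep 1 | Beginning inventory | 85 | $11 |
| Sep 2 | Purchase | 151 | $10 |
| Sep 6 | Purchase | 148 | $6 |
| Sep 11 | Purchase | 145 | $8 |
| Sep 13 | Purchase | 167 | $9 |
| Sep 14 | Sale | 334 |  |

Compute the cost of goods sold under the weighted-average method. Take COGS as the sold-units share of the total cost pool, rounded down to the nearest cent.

Sep 14, sell 334: 334/696 × $5,996.00 → $2,877.39
Ending inventory (cost pool remaining) = $3,118.61

COGS = $2,877.39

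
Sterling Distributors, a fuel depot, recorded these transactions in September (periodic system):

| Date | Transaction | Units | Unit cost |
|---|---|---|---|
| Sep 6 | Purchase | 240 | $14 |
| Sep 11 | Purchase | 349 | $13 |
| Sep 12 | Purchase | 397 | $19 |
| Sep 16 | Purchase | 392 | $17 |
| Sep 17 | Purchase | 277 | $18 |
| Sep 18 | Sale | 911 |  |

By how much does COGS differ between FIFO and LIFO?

$2,233

FIFO COGS: 240 @ $14 + 349 @ $13 + 322 @ $19 = $14,015
LIFO COGS: 277 @ $18 + 392 @ $17 + 242 @ $19 = $16,248
Difference = |$14,015 − $16,248| = $2,233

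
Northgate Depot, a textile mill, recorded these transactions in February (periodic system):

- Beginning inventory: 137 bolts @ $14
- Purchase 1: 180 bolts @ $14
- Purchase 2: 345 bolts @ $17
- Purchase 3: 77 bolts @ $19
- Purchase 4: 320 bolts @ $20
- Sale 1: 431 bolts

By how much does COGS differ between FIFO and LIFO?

FIFO COGS: 137 @ $14 + 180 @ $14 + 114 @ $17 = $6,376
LIFO COGS: 320 @ $20 + 77 @ $19 + 34 @ $17 = $8,441
Difference = |$6,376 − $8,441| = $2,065

$2,065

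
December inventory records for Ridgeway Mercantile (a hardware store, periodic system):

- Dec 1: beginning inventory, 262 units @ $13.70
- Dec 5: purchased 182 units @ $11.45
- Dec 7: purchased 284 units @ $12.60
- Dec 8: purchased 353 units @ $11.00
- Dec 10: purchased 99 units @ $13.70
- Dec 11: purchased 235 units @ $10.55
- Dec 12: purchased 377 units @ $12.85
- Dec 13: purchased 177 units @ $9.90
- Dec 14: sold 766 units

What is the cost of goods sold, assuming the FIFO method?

COGS = $9,669.70

Dec 14, 766 sold [FIFO — oldest first]: 262 @ $13.70 + 182 @ $11.45 + 284 @ $12.60 + 38 @ $11.00 = $9,669.70
Ending inventory: 315 @ $11.00 + 99 @ $13.70 + 235 @ $10.55 + 377 @ $12.85 + 177 @ $9.90 = $13,897.30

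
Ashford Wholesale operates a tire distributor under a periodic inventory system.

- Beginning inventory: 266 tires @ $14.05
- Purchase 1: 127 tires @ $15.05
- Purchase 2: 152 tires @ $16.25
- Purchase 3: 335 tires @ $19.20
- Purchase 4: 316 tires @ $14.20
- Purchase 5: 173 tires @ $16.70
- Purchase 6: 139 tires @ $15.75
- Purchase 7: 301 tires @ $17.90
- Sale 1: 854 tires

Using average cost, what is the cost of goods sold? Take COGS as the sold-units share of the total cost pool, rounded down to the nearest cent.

COGS = $13,928.41

Sale 1, sell 854: 854/1809 × $29,504.10 → $13,928.41
Ending inventory (cost pool remaining) = $15,575.69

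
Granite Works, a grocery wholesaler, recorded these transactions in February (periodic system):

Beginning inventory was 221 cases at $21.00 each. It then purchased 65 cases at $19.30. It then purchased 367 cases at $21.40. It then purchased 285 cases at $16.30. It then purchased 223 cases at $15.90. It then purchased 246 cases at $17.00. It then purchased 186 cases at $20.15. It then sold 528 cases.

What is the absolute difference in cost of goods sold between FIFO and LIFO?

$1,618.00

FIFO COGS: 221 @ $21.00 + 65 @ $19.30 + 242 @ $21.40 = $11,074.30
LIFO COGS: 186 @ $20.15 + 246 @ $17.00 + 96 @ $15.90 = $9,456.30
Difference = |$11,074.30 − $9,456.30| = $1,618.00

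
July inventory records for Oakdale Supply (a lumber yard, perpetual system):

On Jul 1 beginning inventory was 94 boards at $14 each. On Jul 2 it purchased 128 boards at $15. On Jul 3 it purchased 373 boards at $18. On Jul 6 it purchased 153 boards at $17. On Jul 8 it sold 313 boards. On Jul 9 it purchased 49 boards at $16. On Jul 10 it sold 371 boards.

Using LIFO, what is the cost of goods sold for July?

COGS = $11,734

Jul 8, 313 sold [LIFO — newest first]: 153 @ $17 + 160 @ $18 = $5,481
Jul 10, 371 sold [LIFO — newest first]: 49 @ $16 + 213 @ $18 + 109 @ $15 = $6,253
Total COGS = $5,481 + $6,253 = $11,734
Ending inventory: 94 @ $14 + 19 @ $15 = $1,601
Check: goods available $13,335 = COGS $11,734 + ending $1,601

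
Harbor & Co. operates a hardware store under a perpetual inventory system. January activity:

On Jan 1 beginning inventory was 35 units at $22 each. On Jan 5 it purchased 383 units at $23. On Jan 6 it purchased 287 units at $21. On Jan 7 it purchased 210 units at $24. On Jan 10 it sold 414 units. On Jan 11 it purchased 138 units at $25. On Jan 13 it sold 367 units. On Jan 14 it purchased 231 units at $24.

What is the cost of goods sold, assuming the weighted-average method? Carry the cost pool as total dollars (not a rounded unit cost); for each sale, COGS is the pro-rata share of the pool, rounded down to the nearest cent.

After Jan 1: 35 on hand, pool $770.00 (≈ $22.0000 each)
After Jan 5: 418 on hand, pool $9,579.00 (≈ $22.9163 each)
After Jan 6: 705 on hand, pool $15,606.00 (≈ $22.1362 each)
After Jan 7: 915 on hand, pool $20,646.00 (≈ $22.5639 each)
Jan 10, sell 414: 414/915 × $20,646.00 → $9,341.46
After Jan 11: 639 on hand, pool $14,754.54 (≈ $23.0900 each)
Jan 13, sell 367: 367/639 × $14,754.54 → $8,474.04
After Jan 14: 503 on hand, pool $11,824.50 (≈ $23.5080 each)
Total COGS = $9,341.46 + $8,474.04 = $17,815.50
Ending inventory (cost pool remaining) = $11,824.50

COGS = $17,815.50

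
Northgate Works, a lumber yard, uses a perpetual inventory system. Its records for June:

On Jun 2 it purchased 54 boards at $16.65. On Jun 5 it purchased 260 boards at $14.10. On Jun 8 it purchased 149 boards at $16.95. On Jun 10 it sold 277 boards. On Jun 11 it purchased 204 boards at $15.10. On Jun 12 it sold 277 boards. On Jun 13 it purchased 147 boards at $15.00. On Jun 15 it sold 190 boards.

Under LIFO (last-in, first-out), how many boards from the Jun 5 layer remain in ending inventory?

16

Jun 10, 277 sold [LIFO — newest first]: 149 @ $16.95 + 128 @ $14.10 = $4,330.35
Jun 12, 277 sold [LIFO — newest first]: 204 @ $15.10 + 73 @ $14.10 = $4,109.70
Jun 15, 190 sold [LIFO — newest first]: 147 @ $15.00 + 43 @ $14.10 = $2,811.30
Total COGS = $4,330.35 + $4,109.70 + $2,811.30 = $11,251.35
Ending inventory: 54 @ $16.65 + 16 @ $14.10 = $1,124.70
Check: goods available $12,376.05 = COGS $11,251.35 + ending $1,124.70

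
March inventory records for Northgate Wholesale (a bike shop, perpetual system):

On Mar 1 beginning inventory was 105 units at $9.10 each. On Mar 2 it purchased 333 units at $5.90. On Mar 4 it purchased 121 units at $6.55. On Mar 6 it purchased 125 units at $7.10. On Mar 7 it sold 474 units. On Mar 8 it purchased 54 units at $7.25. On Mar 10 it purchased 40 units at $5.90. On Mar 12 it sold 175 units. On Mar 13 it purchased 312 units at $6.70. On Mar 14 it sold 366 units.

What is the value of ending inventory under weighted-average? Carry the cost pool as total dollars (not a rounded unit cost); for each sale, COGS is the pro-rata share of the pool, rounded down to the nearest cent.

After Mar 1: 105 on hand, pool $955.50 (≈ $9.1000 each)
After Mar 2: 438 on hand, pool $2,920.20 (≈ $6.6671 each)
After Mar 4: 559 on hand, pool $3,712.75 (≈ $6.6418 each)
After Mar 6: 684 on hand, pool $4,600.25 (≈ $6.7255 each)
Mar 7, sell 474: 474/684 × $4,600.25 → $3,187.89
After Mar 8: 264 on hand, pool $1,803.86 (≈ $6.8328 each)
After Mar 10: 304 on hand, pool $2,039.86 (≈ $6.7101 each)
Mar 12, sell 175: 175/304 × $2,039.86 → $1,174.26
After Mar 13: 441 on hand, pool $2,956.00 (≈ $6.7029 each)
Mar 14, sell 366: 366/441 × $2,956.00 → $2,453.27
Total COGS = $3,187.89 + $1,174.26 + $2,453.27 = $6,815.42
Ending inventory (cost pool remaining) = $502.73
Check: goods available $7,318.15 = COGS $6,815.42 + ending $502.73

Ending inventory = $502.73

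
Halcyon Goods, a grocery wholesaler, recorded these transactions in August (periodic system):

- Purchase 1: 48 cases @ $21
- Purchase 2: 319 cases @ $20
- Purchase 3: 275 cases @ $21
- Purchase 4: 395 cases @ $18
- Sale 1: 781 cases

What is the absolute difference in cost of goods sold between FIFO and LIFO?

$560

FIFO COGS: 48 @ $21 + 319 @ $20 + 275 @ $21 + 139 @ $18 = $15,665
LIFO COGS: 395 @ $18 + 275 @ $21 + 111 @ $20 = $15,105
Difference = |$15,665 − $15,105| = $560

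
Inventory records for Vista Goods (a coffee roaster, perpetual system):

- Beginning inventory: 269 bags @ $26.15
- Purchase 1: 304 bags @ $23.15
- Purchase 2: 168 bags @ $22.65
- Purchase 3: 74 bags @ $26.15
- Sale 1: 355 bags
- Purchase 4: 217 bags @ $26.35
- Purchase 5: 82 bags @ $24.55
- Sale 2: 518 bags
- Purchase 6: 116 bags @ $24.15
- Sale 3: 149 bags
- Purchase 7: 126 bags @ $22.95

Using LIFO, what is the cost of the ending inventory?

Sale 1 (355) [LIFO — newest first]: 74 @ $26.15 + 168 @ $22.65 + 113 @ $23.15 = $8,356.25
Sale 2 (518) [LIFO — newest first]: 82 @ $24.55 + 217 @ $26.35 + 191 @ $23.15 + 28 @ $26.15 = $12,884.90
Sale 3 (149) [LIFO — newest first]: 116 @ $24.15 + 33 @ $26.15 = $3,664.35
Total COGS = $8,356.25 + $12,884.90 + $3,664.35 = $24,905.50
Ending inventory: 208 @ $26.15 + 126 @ $22.95 = $8,330.90

Ending inventory = $8,330.90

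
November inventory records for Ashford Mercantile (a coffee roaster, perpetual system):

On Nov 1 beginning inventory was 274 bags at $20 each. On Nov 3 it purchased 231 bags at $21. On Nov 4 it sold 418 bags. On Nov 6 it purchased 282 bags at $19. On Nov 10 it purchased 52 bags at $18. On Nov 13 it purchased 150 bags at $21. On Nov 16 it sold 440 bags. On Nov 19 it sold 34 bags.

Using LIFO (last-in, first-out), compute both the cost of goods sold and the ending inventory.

Nov 4, 418 sold [LIFO — newest first]: 231 @ $21 + 187 @ $20 = $8,591
Nov 16, 440 sold [LIFO — newest first]: 150 @ $21 + 52 @ $18 + 238 @ $19 = $8,608
Nov 19, 34 sold [LIFO — newest first]: 34 @ $19 = $646
Total COGS = $8,591 + $8,608 + $646 = $17,845
Ending inventory: 87 @ $20 + 10 @ $19 = $1,930
Check: goods available $19,775 = COGS $17,845 + ending $1,930

COGS = $17,845; ending inventory = $1,930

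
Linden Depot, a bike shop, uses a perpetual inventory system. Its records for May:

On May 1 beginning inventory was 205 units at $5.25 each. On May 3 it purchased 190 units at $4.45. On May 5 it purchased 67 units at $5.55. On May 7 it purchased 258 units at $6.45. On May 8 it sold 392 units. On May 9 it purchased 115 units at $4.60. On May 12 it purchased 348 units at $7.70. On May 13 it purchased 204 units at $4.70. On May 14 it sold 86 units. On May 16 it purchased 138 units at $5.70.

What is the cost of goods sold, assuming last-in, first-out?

COGS = $2,738.30

May 8, 392 sold [LIFO — newest first]: 258 @ $6.45 + 67 @ $5.55 + 67 @ $4.45 = $2,334.10
May 14, 86 sold [LIFO — newest first]: 86 @ $4.70 = $404.20
Total COGS = $2,334.10 + $404.20 = $2,738.30
Ending inventory: 205 @ $5.25 + 123 @ $4.45 + 115 @ $4.60 + 348 @ $7.70 + 118 @ $4.70 + 138 @ $5.70 = $6,173.40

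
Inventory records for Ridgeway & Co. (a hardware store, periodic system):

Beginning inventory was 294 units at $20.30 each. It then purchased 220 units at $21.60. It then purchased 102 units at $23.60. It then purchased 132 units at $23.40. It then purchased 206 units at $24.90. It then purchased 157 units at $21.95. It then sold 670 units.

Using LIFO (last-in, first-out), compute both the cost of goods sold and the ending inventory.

COGS = $15,648.35; ending inventory = $9,143.40

Sale 1 (670) [LIFO — newest first]: 157 @ $21.95 + 206 @ $24.90 + 132 @ $23.40 + 102 @ $23.60 + 73 @ $21.60 = $15,648.35
Ending inventory: 294 @ $20.30 + 147 @ $21.60 = $9,143.40
Check: goods available $24,791.75 = COGS $15,648.35 + ending $9,143.40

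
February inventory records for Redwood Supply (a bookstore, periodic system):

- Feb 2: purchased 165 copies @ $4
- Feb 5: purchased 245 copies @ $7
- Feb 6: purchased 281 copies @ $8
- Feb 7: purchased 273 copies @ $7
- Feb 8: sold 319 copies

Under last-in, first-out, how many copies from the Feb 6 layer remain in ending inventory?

Feb 8, 319 sold [LIFO — newest first]: 273 @ $7 + 46 @ $8 = $2,279
Ending inventory: 165 @ $4 + 245 @ $7 + 235 @ $8 = $4,255
Check: goods available $6,534 = COGS $2,279 + ending $4,255

235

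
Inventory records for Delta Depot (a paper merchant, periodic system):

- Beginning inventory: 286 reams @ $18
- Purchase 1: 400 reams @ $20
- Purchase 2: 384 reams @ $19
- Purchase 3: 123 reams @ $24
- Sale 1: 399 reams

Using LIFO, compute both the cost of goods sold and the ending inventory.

Sale 1 (399) [LIFO — newest first]: 123 @ $24 + 276 @ $19 = $8,196
Ending inventory: 286 @ $18 + 400 @ $20 + 108 @ $19 = $15,200

COGS = $8,196; ending inventory = $15,200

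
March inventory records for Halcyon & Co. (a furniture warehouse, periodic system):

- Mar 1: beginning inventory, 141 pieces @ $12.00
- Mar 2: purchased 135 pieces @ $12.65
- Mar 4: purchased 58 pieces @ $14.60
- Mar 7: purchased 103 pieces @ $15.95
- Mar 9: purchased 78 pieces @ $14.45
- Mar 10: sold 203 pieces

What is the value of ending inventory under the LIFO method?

Ending inventory = $3,925.35

Mar 10, 203 sold [LIFO — newest first]: 78 @ $14.45 + 103 @ $15.95 + 22 @ $14.60 = $3,091.15
Ending inventory: 141 @ $12.00 + 135 @ $12.65 + 36 @ $14.60 = $3,925.35
Check: goods available $7,016.50 = COGS $3,091.15 + ending $3,925.35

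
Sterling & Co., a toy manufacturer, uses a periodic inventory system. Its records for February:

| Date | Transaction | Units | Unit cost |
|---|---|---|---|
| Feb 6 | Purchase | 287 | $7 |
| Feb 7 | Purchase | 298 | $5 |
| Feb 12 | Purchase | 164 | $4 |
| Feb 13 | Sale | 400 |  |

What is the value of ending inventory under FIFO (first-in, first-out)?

Ending inventory = $1,581

Feb 13, 400 sold [FIFO — oldest first]: 287 @ $7 + 113 @ $5 = $2,574
Ending inventory: 185 @ $5 + 164 @ $4 = $1,581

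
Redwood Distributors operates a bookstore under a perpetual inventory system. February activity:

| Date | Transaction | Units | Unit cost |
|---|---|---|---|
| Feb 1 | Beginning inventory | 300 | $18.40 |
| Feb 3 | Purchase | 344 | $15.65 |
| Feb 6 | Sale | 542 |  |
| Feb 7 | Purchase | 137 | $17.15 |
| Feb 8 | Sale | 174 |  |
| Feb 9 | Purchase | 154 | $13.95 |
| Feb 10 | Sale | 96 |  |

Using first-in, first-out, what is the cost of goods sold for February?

Feb 6, 542 sold [FIFO — oldest first]: 300 @ $18.40 + 242 @ $15.65 = $9,307.30
Feb 8, 174 sold [FIFO — oldest first]: 102 @ $15.65 + 72 @ $17.15 = $2,831.10
Feb 10, 96 sold [FIFO — oldest first]: 65 @ $17.15 + 31 @ $13.95 = $1,547.20
Total COGS = $9,307.30 + $2,831.10 + $1,547.20 = $13,685.60
Ending inventory: 123 @ $13.95 = $1,715.85

COGS = $13,685.60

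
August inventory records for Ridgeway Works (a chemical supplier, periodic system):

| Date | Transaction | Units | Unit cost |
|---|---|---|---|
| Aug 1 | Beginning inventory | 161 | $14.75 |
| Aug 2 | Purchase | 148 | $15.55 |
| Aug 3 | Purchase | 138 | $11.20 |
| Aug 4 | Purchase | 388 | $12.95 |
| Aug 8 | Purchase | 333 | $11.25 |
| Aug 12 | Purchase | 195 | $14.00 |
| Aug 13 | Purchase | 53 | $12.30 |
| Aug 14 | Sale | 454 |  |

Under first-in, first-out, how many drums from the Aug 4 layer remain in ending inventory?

381

Aug 14, 454 sold [FIFO — oldest first]: 161 @ $14.75 + 148 @ $15.55 + 138 @ $11.20 + 7 @ $12.95 = $6,312.40
Ending inventory: 381 @ $12.95 + 333 @ $11.25 + 195 @ $14.00 + 53 @ $12.30 = $12,062.10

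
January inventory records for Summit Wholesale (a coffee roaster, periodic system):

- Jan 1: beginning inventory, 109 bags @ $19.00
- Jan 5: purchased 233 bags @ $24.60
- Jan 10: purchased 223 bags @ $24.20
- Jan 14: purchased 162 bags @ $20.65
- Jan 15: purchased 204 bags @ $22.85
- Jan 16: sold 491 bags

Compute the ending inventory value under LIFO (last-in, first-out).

Ending inventory = $10,174.40

Jan 16, 491 sold [LIFO — newest first]: 204 @ $22.85 + 162 @ $20.65 + 125 @ $24.20 = $11,031.70
Ending inventory: 109 @ $19.00 + 233 @ $24.60 + 98 @ $24.20 = $10,174.40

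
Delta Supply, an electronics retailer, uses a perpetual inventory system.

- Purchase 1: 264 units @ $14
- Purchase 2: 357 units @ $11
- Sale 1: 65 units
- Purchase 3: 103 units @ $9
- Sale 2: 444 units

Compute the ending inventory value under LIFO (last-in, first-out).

Ending inventory = $3,010

Sale 1 (65) [LIFO — newest first]: 65 @ $11 = $715
Sale 2 (444) [LIFO — newest first]: 103 @ $9 + 292 @ $11 + 49 @ $14 = $4,825
Total COGS = $715 + $4,825 = $5,540
Ending inventory: 215 @ $14 = $3,010
Check: goods available $8,550 = COGS $5,540 + ending $3,010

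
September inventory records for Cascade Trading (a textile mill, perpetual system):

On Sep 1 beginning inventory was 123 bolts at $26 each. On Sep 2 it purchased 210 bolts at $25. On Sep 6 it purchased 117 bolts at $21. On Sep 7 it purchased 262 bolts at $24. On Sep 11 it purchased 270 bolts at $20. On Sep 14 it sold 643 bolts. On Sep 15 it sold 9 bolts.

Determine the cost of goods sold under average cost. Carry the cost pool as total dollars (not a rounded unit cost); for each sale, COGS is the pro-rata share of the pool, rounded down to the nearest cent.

After Sep 1: 123 on hand, pool $3,198.00 (≈ $26.0000 each)
After Sep 2: 333 on hand, pool $8,448.00 (≈ $25.3694 each)
After Sep 6: 450 on hand, pool $10,905.00 (≈ $24.2333 each)
After Sep 7: 712 on hand, pool $17,193.00 (≈ $24.1475 each)
After Sep 11: 982 on hand, pool $22,593.00 (≈ $23.0071 each)
Sep 14, sell 643: 643/982 × $22,593.00 → $14,793.58
Sep 15, sell 9: 9/339 × $7,799.42 → $207.06
Total COGS = $14,793.58 + $207.06 = $15,000.64
Ending inventory (cost pool remaining) = $7,592.36

COGS = $15,000.64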